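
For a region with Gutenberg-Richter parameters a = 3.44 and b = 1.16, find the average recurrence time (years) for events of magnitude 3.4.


log10(N) = 3.44 - 1.16*3.4 = -0.504
N = 10^-0.504 = 0.313329
T = 1/N = 1/0.313329 = 3.1915 years

3.1915


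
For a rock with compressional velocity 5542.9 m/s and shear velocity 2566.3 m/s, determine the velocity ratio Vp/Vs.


Vp/Vs = 5542.9 / 2566.3
= 2.1599

2.1599


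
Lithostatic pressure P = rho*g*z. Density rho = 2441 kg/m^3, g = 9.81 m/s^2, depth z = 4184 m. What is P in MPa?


P = rho * g * z / 1e6
= 2441 * 9.81 * 4184 / 1e6
= 100190942.64 / 1e6
= 100.1909 MPa

100.1909


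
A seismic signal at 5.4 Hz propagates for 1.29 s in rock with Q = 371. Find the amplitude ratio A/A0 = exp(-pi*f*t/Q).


pi*f*t/Q = pi*5.4*1.29/371 = 0.058987
A/A0 = exp(-0.058987) = 0.942719

0.942719


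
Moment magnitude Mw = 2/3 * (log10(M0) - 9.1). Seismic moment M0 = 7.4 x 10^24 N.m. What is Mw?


log10(M0) = log10(7.4 x 10^24) = 24.8692
Mw = 2/3 * (24.8692 - 9.1)
= 2/3 * 15.7692
= 10.51

10.51


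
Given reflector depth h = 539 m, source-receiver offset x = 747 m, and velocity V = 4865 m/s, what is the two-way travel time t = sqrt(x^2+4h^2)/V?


x^2 + 4h^2 = 747^2 + 4*539^2 = 558009 + 1162084 = 1720093
sqrt(1720093) = 1311.5232
t = 1311.5232 / 4865 = 0.2696 s

0.2696


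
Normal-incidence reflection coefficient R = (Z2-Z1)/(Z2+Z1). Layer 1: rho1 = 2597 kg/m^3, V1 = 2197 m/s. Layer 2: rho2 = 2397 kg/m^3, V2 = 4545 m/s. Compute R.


Z1 = 2597 * 2197 = 5705609
Z2 = 2397 * 4545 = 10894365
R = (10894365 - 5705609) / (10894365 + 5705609) = 5188756 / 16599974 = 0.3126

0.3126


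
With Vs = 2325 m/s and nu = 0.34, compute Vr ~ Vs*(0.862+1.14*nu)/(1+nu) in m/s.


Numerator factor = 0.862 + 1.14*0.34 = 1.2496
Denominator = 1 + 0.34 = 1.34
Vr = 2325 * 1.2496 / 1.34 = 2168.15 m/s

2168.15


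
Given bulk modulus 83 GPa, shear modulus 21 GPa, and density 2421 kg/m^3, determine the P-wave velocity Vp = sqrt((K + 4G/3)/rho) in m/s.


First compute the effective modulus:
K + 4G/3 = 83e9 + 4*21e9/3 = 111000000000.0 Pa
Then divide by density:
111000000000.0 / 2421 = 45848822.8005 Pa/(kg/m^3)
Take the square root:
Vp = sqrt(45848822.8005) = 6771.18 m/s

6771.18


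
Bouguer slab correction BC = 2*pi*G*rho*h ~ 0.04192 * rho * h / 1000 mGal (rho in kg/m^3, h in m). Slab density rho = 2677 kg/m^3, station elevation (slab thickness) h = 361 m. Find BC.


BC = 0.04192 * rho * h / 1000
= 0.04192 * 2677 * 361 / 1000
= 40.5114 mGal

40.5114


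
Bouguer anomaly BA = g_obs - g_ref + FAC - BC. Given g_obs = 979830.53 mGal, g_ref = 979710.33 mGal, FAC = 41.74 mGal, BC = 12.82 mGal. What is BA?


BA = g_obs - g_ref + FAC - BC
= 979830.53 - 979710.33 + 41.74 - 12.82
= 149.12 mGal

149.12


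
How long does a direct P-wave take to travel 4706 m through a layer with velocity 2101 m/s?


t = x / V
= 4706 / 2101
= 2.2399 s

2.2399


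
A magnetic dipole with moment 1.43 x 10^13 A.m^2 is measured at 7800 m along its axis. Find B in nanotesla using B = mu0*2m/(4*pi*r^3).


m = 1.43 x 10^13 = 14300000000000 A.m^2
2m = 28600000000000 A.m^2
r^3 = 7800^3 = 474552000000
B = (4pi*10^-7) * 28600000000000 / (4*pi * 474552000000) * 1e9
= 35939819.957067 / 5963396307785.37 * 1e9
= 6026.7368 nT

6026.7368


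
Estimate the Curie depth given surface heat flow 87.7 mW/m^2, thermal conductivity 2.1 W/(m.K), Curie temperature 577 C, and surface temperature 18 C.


T_Curie - T_surf = 577 - 18 = 559 C
Convert q to W/m^2: 87.7 mW/m^2 = 0.0877 W/m^2
d = 559 * 2.1 / 0.0877 = 13385.4 m

13385.4


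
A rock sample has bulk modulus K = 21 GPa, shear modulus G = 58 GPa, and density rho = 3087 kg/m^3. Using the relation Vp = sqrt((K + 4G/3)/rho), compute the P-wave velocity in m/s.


First compute the effective modulus:
K + 4G/3 = 21e9 + 4*58e9/3 = 98333333333.33 Pa
Then divide by density:
98333333333.33 / 3087 = 31854011.4458 Pa/(kg/m^3)
Take the square root:
Vp = sqrt(31854011.4458) = 5643.94 m/s

5643.94


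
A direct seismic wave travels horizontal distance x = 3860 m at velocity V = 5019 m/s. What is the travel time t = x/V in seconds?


t = x / V
= 3860 / 5019
= 0.7691 s

0.7691


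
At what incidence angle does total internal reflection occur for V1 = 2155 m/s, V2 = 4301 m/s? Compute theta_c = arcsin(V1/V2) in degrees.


V1/V2 = 2155/4301 = 0.501046
theta_c = arcsin(0.501046) = 30.0692 degrees

30.0692


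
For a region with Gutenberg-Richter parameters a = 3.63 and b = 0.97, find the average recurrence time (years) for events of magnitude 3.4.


log10(N) = 3.63 - 0.97*3.4 = 0.332
N = 10^0.332 = 2.14783
T = 1/N = 1/2.14783 = 0.4656 years

0.4656


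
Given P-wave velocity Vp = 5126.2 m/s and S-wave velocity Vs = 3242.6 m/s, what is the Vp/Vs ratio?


Vp/Vs = 5126.2 / 3242.6
= 1.5809

1.5809


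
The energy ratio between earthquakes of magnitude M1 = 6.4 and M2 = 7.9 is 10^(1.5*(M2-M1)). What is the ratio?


M2 - M1 = 7.9 - 6.4 = 1.5
1.5 * 1.5 = 2.25
ratio = 10^2.25 = 177.83

177.83


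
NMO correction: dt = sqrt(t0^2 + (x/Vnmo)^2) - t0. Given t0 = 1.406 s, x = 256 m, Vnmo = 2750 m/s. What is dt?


x/Vnmo = 256/2750 = 0.093091
(x/Vnmo)^2 = 0.008666
t0^2 = 1.976836
sqrt(1.976836 + 0.008666) = 1.409078
dt = 1.409078 - 1.406 = 0.003078

0.003078


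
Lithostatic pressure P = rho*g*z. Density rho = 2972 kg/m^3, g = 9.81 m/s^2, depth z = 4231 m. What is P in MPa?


P = rho * g * z / 1e6
= 2972 * 9.81 * 4231 / 1e6
= 123356158.92 / 1e6
= 123.3562 MPa

123.3562


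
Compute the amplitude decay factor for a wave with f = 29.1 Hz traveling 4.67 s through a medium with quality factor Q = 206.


pi*f*t/Q = pi*29.1*4.67/206 = 2.07249
A/A0 = exp(-2.07249) = 0.125872

0.125872


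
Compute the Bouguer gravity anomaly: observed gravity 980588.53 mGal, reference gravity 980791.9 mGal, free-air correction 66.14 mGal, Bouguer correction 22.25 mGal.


BA = g_obs - g_ref + FAC - BC
= 980588.53 - 980791.9 + 66.14 - 22.25
= -159.48 mGal

-159.48


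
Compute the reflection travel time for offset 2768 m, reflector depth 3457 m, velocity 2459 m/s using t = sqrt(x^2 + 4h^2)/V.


x^2 + 4h^2 = 2768^2 + 4*3457^2 = 7661824 + 47803396 = 55465220
sqrt(55465220) = 7447.4976
t = 7447.4976 / 2459 = 3.0287 s

3.0287


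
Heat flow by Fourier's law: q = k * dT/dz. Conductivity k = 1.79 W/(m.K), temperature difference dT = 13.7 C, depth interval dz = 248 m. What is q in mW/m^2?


q = k * dT / dz * 1000
= 1.79 * 13.7 / 248 * 1000
= 0.098883 * 1000
= 98.8831 mW/m^2

98.8831


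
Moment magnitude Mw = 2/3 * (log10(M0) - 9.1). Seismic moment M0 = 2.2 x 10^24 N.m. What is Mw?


log10(M0) = log10(2.2 x 10^24) = 24.3424
Mw = 2/3 * (24.3424 - 9.1)
= 2/3 * 15.2424
= 10.16

10.16


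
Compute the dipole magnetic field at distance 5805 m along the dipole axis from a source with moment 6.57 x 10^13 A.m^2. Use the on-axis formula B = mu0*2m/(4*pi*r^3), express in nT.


m = 6.57 x 10^13 = 65700000000000 A.m^2
2m = 131400000000000 A.m^2
r^3 = 5805^3 = 195617035125
B = (4pi*10^-7) * 131400000000000 / (4*pi * 195617035125) * 1e9
= 165122109.87268 / 2458196161862.87 * 1e9
= 67172.064 nT

67172.064


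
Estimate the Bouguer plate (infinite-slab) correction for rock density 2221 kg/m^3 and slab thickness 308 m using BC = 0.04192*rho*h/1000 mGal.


BC = 0.04192 * rho * h / 1000
= 0.04192 * 2221 * 308 / 1000
= 28.6761 mGal

28.6761


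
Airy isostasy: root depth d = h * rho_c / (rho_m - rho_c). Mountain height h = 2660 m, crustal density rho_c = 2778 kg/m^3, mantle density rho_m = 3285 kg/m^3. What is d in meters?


rho_m - rho_c = 3285 - 2778 = 507
d = 2660 * 2778 / 507
= 7389480 / 507
= 14574.91 m

14574.91


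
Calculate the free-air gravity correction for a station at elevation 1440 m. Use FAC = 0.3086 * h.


FAC = 0.3086 * h
= 0.3086 * 1440
= 444.384 mGal

444.384


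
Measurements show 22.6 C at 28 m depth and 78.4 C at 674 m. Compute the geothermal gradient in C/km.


dT = 78.4 - 22.6 = 55.8 C
dz = 674 - 28 = 646 m
gradient = dT/dz * 1000 = 55.8/646 * 1000 = 86.3777 C/km

86.3777


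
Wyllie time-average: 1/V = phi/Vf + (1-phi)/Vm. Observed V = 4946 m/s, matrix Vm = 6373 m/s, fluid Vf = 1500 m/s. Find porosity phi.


1/V - 1/Vm = 1/4946 - 1/6373 = 4.527e-05
1/Vf - 1/Vm = 1/1500 - 1/6373 = 0.00050975
phi = 4.527e-05 / 0.00050975 = 0.0888

0.0888


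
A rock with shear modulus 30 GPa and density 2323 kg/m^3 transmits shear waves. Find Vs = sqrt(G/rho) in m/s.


Convert G to Pa: G = 30e9 Pa
Compute G/rho = 30e9 / 2323 = 12914334.9118
Vs = sqrt(12914334.9118) = 3593.65 m/s

3593.65


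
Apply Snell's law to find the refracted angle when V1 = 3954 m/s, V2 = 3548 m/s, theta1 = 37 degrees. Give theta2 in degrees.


sin(theta1) = sin(37 deg) = 0.601815
sin(theta2) = V2/V1 * sin(theta1) = 3548/3954 * 0.601815 = 0.54002
theta2 = arcsin(0.54002) = 32.685 degrees

32.685


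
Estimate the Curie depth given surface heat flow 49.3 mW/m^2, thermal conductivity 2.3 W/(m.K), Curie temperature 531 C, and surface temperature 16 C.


T_Curie - T_surf = 531 - 16 = 515 C
Convert q to W/m^2: 49.3 mW/m^2 = 0.0493 W/m^2
d = 515 * 2.3 / 0.0493 = 24026.37 m

24026.37


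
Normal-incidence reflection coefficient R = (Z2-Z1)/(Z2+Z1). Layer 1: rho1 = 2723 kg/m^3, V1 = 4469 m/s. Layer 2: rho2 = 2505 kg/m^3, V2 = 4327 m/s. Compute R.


Z1 = 2723 * 4469 = 12169087
Z2 = 2505 * 4327 = 10839135
R = (10839135 - 12169087) / (10839135 + 12169087) = -1329952 / 23008222 = -0.0578

-0.0578


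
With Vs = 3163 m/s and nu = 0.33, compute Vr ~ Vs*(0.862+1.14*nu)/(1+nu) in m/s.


Numerator factor = 0.862 + 1.14*0.33 = 1.2382
Denominator = 1 + 0.33 = 1.33
Vr = 3163 * 1.2382 / 1.33 = 2944.68 m/s

2944.68


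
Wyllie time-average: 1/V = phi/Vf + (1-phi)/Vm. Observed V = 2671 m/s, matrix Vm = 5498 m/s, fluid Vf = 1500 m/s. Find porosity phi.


1/V - 1/Vm = 1/2671 - 1/5498 = 0.00019251
1/Vf - 1/Vm = 1/1500 - 1/5498 = 0.00048478
phi = 0.00019251 / 0.00048478 = 0.3971

0.3971


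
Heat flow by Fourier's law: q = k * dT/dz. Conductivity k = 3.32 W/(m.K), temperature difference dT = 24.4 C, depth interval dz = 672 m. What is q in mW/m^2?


q = k * dT / dz * 1000
= 3.32 * 24.4 / 672 * 1000
= 0.120548 * 1000
= 120.5476 mW/m^2

120.5476


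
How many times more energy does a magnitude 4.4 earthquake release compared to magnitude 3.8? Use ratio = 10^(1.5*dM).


M2 - M1 = 4.4 - 3.8 = 0.6
1.5 * 0.6 = 0.9
ratio = 10^0.9 = 7.94

7.94


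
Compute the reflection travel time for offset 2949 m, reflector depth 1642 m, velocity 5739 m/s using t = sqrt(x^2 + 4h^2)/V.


x^2 + 4h^2 = 2949^2 + 4*1642^2 = 8696601 + 10784656 = 19481257
sqrt(19481257) = 4413.7577
t = 4413.7577 / 5739 = 0.7691 s

0.7691


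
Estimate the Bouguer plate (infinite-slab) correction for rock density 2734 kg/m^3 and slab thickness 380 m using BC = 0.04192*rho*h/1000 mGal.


BC = 0.04192 * rho * h / 1000
= 0.04192 * 2734 * 380 / 1000
= 43.5515 mGal

43.5515


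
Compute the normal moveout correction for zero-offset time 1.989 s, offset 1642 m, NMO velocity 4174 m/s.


x/Vnmo = 1642/4174 = 0.393388
(x/Vnmo)^2 = 0.154754
t0^2 = 3.956121
sqrt(3.956121 + 0.154754) = 2.027529
dt = 2.027529 - 1.989 = 0.038529

0.038529


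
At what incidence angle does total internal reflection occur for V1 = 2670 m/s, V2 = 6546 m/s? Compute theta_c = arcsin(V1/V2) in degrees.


V1/V2 = 2670/6546 = 0.407883
theta_c = arcsin(0.407883) = 24.0719 degrees

24.0719


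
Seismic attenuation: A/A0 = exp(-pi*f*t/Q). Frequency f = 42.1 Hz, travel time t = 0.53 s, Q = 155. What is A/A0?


pi*f*t/Q = pi*42.1*0.53/155 = 0.452247
A/A0 = exp(-0.452247) = 0.636197

0.636197


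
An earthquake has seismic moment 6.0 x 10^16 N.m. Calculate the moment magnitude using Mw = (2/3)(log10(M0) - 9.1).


log10(M0) = log10(6.0 x 10^16) = 16.7782
Mw = 2/3 * (16.7782 - 9.1)
= 2/3 * 7.6782
= 5.12

5.12


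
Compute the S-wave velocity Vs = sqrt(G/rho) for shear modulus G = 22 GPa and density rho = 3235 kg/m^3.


Convert G to Pa: G = 22e9 Pa
Compute G/rho = 22e9 / 3235 = 6800618.238
Vs = sqrt(6800618.238) = 2607.8 m/s

2607.8


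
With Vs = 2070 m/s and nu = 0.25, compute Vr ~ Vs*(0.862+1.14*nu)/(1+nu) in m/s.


Numerator factor = 0.862 + 1.14*0.25 = 1.147
Denominator = 1 + 0.25 = 1.25
Vr = 2070 * 1.147 / 1.25 = 1899.43 m/s

1899.43


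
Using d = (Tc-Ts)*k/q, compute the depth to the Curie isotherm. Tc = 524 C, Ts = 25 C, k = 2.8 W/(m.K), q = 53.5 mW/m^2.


T_Curie - T_surf = 524 - 25 = 499 C
Convert q to W/m^2: 53.5 mW/m^2 = 0.0535 W/m^2
d = 499 * 2.8 / 0.0535 = 26115.89 m

26115.89


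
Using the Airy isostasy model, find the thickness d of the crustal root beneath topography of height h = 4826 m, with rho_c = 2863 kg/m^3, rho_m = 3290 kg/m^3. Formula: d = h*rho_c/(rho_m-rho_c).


rho_m - rho_c = 3290 - 2863 = 427
d = 4826 * 2863 / 427
= 13816838 / 427
= 32357.93 m

32357.93


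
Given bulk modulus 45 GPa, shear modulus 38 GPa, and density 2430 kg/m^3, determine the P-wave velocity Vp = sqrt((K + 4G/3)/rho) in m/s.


First compute the effective modulus:
K + 4G/3 = 45e9 + 4*38e9/3 = 95666666666.67 Pa
Then divide by density:
95666666666.67 / 2430 = 39368998.6283 Pa/(kg/m^3)
Take the square root:
Vp = sqrt(39368998.6283) = 6274.47 m/s

6274.47


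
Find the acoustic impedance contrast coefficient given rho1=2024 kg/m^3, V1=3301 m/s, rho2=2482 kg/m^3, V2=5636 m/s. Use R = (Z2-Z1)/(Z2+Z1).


Z1 = 2024 * 3301 = 6681224
Z2 = 2482 * 5636 = 13988552
R = (13988552 - 6681224) / (13988552 + 6681224) = 7307328 / 20669776 = 0.3535

0.3535


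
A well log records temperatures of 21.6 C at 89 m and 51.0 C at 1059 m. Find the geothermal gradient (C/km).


dT = 51.0 - 21.6 = 29.4 C
dz = 1059 - 89 = 970 m
gradient = dT/dz * 1000 = 29.4/970 * 1000 = 30.3093 C/km

30.3093


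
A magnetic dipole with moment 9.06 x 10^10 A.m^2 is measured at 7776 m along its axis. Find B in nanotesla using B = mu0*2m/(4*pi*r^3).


m = 9.06 x 10^10 = 90600000000 A.m^2
2m = 181200000000 A.m^2
r^3 = 7776^3 = 470184984576
B = (4pi*10^-7) * 181200000000 / (4*pi * 470184984576) * 1e9
= 227702.635532 / 5908518773488.77 * 1e9
= 38.538 nT

38.538


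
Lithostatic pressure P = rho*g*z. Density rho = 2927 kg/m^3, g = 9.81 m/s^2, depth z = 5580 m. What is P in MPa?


P = rho * g * z / 1e6
= 2927 * 9.81 * 5580 / 1e6
= 160223394.6 / 1e6
= 160.2234 MPa

160.2234


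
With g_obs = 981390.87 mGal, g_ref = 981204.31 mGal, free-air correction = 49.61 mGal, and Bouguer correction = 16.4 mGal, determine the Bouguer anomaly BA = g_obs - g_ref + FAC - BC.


BA = g_obs - g_ref + FAC - BC
= 981390.87 - 981204.31 + 49.61 - 16.4
= 219.77 mGal

219.77


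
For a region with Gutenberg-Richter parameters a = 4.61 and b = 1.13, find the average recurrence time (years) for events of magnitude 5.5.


log10(N) = 4.61 - 1.13*5.5 = -1.605
N = 10^-1.605 = 0.024831
T = 1/N = 1/0.024831 = 40.2717 years

40.2717


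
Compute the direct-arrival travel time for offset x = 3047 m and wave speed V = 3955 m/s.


t = x / V
= 3047 / 3955
= 0.7704 s

0.7704


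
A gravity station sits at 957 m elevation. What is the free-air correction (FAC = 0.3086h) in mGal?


FAC = 0.3086 * h
= 0.3086 * 957
= 295.3302 mGal

295.3302


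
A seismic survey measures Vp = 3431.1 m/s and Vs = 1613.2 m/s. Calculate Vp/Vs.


Vp/Vs = 3431.1 / 1613.2
= 2.1269

2.1269


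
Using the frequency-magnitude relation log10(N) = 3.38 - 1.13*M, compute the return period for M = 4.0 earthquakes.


log10(N) = 3.38 - 1.13*4.0 = -1.14
N = 10^-1.14 = 0.072444
T = 1/N = 1/0.072444 = 13.8038 years

13.8038


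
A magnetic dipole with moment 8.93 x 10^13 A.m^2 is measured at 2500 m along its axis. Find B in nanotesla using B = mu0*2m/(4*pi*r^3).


m = 8.93 x 10^13 = 89300000000000 A.m^2
2m = 178600000000000 A.m^2
r^3 = 2500^3 = 15625000000
B = (4pi*10^-7) * 178600000000000 / (4*pi * 15625000000) * 1e9
= 224435379.172455 / 196349540849.36 * 1e9
= 1143040.0 nT

1143040.0


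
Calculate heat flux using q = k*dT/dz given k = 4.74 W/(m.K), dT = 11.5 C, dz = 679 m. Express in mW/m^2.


q = k * dT / dz * 1000
= 4.74 * 11.5 / 679 * 1000
= 0.08028 * 1000
= 80.2798 mW/m^2

80.2798


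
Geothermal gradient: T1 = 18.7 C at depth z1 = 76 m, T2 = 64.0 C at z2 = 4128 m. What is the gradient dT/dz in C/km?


dT = 64.0 - 18.7 = 45.3 C
dz = 4128 - 76 = 4052 m
gradient = dT/dz * 1000 = 45.3/4052 * 1000 = 11.1797 C/km

11.1797


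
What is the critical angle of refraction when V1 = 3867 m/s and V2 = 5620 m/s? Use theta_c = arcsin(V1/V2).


V1/V2 = 3867/5620 = 0.688078
theta_c = arcsin(0.688078) = 43.4782 degrees

43.4782


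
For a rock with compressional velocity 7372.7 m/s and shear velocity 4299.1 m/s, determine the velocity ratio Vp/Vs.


Vp/Vs = 7372.7 / 4299.1
= 1.7149

1.7149


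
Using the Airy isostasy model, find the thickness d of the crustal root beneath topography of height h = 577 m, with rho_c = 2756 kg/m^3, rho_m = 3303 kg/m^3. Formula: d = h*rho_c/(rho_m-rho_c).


rho_m - rho_c = 3303 - 2756 = 547
d = 577 * 2756 / 547
= 1590212 / 547
= 2907.15 m

2907.15


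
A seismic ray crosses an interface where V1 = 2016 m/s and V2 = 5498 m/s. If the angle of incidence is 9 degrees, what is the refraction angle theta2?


sin(theta1) = sin(9 deg) = 0.156434
sin(theta2) = V2/V1 * sin(theta1) = 5498/2016 * 0.156434 = 0.426625
theta2 = arcsin(0.426625) = 25.2536 degrees

25.2536


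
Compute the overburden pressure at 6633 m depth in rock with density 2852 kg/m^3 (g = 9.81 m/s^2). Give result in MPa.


P = rho * g * z / 1e6
= 2852 * 9.81 * 6633 / 1e6
= 185578869.96 / 1e6
= 185.5789 MPa

185.5789


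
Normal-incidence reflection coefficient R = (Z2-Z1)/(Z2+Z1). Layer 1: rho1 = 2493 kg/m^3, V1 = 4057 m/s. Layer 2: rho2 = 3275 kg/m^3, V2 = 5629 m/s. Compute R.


Z1 = 2493 * 4057 = 10114101
Z2 = 3275 * 5629 = 18434975
R = (18434975 - 10114101) / (18434975 + 10114101) = 8320874 / 28549076 = 0.2915

0.2915


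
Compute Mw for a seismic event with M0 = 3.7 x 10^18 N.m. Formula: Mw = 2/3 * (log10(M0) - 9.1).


log10(M0) = log10(3.7 x 10^18) = 18.5682
Mw = 2/3 * (18.5682 - 9.1)
= 2/3 * 9.4682
= 6.31

6.31


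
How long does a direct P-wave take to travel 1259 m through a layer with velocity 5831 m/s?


t = x / V
= 1259 / 5831
= 0.2159 s

0.2159


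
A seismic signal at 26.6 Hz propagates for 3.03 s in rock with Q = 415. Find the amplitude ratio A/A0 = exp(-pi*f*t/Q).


pi*f*t/Q = pi*26.6*3.03/415 = 0.610135
A/A0 = exp(-0.610135) = 0.543277

0.543277


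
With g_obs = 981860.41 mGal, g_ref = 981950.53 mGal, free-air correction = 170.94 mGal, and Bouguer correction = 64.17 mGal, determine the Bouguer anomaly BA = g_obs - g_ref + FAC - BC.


BA = g_obs - g_ref + FAC - BC
= 981860.41 - 981950.53 + 170.94 - 64.17
= 16.65 mGal

16.65


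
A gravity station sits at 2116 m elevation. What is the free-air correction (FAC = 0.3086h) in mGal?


FAC = 0.3086 * h
= 0.3086 * 2116
= 652.9976 mGal

652.9976


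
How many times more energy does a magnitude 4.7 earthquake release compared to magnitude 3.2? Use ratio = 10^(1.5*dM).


M2 - M1 = 4.7 - 3.2 = 1.5
1.5 * 1.5 = 2.25
ratio = 10^2.25 = 177.83

177.83


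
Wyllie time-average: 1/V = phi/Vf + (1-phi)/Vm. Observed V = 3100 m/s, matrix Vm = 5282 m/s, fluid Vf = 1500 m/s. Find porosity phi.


1/V - 1/Vm = 1/3100 - 1/5282 = 0.00013326
1/Vf - 1/Vm = 1/1500 - 1/5282 = 0.00047734
phi = 0.00013326 / 0.00047734 = 0.2792

0.2792


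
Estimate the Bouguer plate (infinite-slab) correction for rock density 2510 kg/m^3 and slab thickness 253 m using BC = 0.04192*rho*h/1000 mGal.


BC = 0.04192 * rho * h / 1000
= 0.04192 * 2510 * 253 / 1000
= 26.6205 mGal

26.6205


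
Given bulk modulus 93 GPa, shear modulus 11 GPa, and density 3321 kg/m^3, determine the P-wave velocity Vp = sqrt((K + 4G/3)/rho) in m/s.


First compute the effective modulus:
K + 4G/3 = 93e9 + 4*11e9/3 = 107666666666.67 Pa
Then divide by density:
107666666666.67 / 3321 = 32419953.8292 Pa/(kg/m^3)
Take the square root:
Vp = sqrt(32419953.8292) = 5693.85 m/s

5693.85


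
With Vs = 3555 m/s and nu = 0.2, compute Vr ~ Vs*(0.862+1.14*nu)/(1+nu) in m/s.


Numerator factor = 0.862 + 1.14*0.2 = 1.09
Denominator = 1 + 0.2 = 1.2
Vr = 3555 * 1.09 / 1.2 = 3229.12 m/s

3229.12


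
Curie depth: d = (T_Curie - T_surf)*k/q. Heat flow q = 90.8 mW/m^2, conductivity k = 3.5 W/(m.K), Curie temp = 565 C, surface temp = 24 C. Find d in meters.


T_Curie - T_surf = 565 - 24 = 541 C
Convert q to W/m^2: 90.8 mW/m^2 = 0.0908 W/m^2
d = 541 * 3.5 / 0.0908 = 20853.52 m

20853.52


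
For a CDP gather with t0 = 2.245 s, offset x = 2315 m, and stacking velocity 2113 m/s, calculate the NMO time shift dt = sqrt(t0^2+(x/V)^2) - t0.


x/Vnmo = 2315/2113 = 1.095599
(x/Vnmo)^2 = 1.200336
t0^2 = 5.040025
sqrt(5.040025 + 1.200336) = 2.498072
dt = 2.498072 - 2.245 = 0.253072

0.253072


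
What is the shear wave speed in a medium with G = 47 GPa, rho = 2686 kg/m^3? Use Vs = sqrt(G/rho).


Convert G to Pa: G = 47e9 Pa
Compute G/rho = 47e9 / 2686 = 17498138.4959
Vs = sqrt(17498138.4959) = 4183.08 m/s

4183.08


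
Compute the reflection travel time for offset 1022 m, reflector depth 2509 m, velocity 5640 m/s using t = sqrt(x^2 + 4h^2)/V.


x^2 + 4h^2 = 1022^2 + 4*2509^2 = 1044484 + 25180324 = 26224808
sqrt(26224808) = 5121.0163
t = 5121.0163 / 5640 = 0.908 s

0.908


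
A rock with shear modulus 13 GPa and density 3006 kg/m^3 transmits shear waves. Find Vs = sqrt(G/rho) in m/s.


Convert G to Pa: G = 13e9 Pa
Compute G/rho = 13e9 / 3006 = 4324683.9654
Vs = sqrt(4324683.9654) = 2079.59 m/s

2079.59


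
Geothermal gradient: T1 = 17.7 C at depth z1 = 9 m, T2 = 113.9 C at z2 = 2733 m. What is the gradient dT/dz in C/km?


dT = 113.9 - 17.7 = 96.2 C
dz = 2733 - 9 = 2724 m
gradient = dT/dz * 1000 = 96.2/2724 * 1000 = 35.3157 C/km

35.3157


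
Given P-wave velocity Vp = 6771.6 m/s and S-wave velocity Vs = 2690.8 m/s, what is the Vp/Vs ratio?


Vp/Vs = 6771.6 / 2690.8
= 2.5166

2.5166


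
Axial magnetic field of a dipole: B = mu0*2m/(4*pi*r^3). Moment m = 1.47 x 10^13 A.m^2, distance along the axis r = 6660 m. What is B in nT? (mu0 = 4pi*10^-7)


m = 1.47 x 10^13 = 14700000000000 A.m^2
2m = 29400000000000 A.m^2
r^3 = 6660^3 = 295408296000
B = (4pi*10^-7) * 29400000000000 / (4*pi * 295408296000) * 1e9
= 36945129.606216 / 3712210130092.32 * 1e9
= 9952.3271 nT

9952.3271


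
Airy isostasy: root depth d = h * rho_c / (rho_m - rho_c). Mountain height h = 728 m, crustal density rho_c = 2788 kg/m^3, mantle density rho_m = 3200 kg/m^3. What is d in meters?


rho_m - rho_c = 3200 - 2788 = 412
d = 728 * 2788 / 412
= 2029664 / 412
= 4926.37 m

4926.37


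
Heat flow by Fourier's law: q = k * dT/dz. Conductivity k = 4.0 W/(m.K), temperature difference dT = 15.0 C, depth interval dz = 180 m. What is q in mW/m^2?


q = k * dT / dz * 1000
= 4.0 * 15.0 / 180 * 1000
= 0.333333 * 1000
= 333.3333 mW/m^2

333.3333


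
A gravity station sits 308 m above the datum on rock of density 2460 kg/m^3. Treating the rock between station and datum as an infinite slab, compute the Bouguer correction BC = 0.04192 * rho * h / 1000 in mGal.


BC = 0.04192 * rho * h / 1000
= 0.04192 * 2460 * 308 / 1000
= 31.7619 mGal

31.7619


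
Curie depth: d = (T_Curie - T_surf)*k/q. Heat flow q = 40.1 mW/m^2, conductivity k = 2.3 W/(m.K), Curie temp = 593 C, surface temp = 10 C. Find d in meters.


T_Curie - T_surf = 593 - 10 = 583 C
Convert q to W/m^2: 40.1 mW/m^2 = 0.0401 W/m^2
d = 583 * 2.3 / 0.0401 = 33438.9 m

33438.9


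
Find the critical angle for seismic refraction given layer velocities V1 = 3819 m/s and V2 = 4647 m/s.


V1/V2 = 3819/4647 = 0.821821
theta_c = arcsin(0.821821) = 55.2675 degrees

55.2675


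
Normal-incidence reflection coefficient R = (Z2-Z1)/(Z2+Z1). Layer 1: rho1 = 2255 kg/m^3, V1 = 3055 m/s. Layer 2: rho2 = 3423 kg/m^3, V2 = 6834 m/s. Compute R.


Z1 = 2255 * 3055 = 6889025
Z2 = 3423 * 6834 = 23392782
R = (23392782 - 6889025) / (23392782 + 6889025) = 16503757 / 30281807 = 0.545

0.545


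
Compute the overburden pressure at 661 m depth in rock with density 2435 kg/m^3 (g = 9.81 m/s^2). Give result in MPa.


P = rho * g * z / 1e6
= 2435 * 9.81 * 661 / 1e6
= 15789538.35 / 1e6
= 15.7895 MPa

15.7895


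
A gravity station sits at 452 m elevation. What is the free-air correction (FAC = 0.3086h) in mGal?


FAC = 0.3086 * h
= 0.3086 * 452
= 139.4872 mGal

139.4872


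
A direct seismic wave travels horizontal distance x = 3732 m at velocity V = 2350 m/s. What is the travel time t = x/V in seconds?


t = x / V
= 3732 / 2350
= 1.5881 s

1.5881


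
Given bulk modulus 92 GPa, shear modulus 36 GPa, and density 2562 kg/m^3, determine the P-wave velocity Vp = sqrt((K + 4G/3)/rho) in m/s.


First compute the effective modulus:
K + 4G/3 = 92e9 + 4*36e9/3 = 140000000000.0 Pa
Then divide by density:
140000000000.0 / 2562 = 54644808.7432 Pa/(kg/m^3)
Take the square root:
Vp = sqrt(54644808.7432) = 7392.21 m/s

7392.21


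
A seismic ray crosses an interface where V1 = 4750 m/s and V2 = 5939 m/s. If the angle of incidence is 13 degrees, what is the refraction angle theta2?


sin(theta1) = sin(13 deg) = 0.224951
sin(theta2) = V2/V1 * sin(theta1) = 5939/4750 * 0.224951 = 0.28126
theta2 = arcsin(0.28126) = 16.3354 degrees

16.3354


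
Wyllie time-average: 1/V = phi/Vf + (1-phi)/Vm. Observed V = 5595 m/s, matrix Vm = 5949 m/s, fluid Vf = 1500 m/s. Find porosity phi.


1/V - 1/Vm = 1/5595 - 1/5949 = 1.064e-05
1/Vf - 1/Vm = 1/1500 - 1/5949 = 0.00049857
phi = 1.064e-05 / 0.00049857 = 0.0213

0.0213


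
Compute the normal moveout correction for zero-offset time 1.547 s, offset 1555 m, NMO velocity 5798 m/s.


x/Vnmo = 1555/5798 = 0.268196
(x/Vnmo)^2 = 0.071929
t0^2 = 2.393209
sqrt(2.393209 + 0.071929) = 1.570076
dt = 1.570076 - 1.547 = 0.023076

0.023076


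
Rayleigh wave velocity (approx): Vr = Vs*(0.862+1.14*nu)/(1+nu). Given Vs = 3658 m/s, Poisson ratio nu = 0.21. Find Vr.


Numerator factor = 0.862 + 1.14*0.21 = 1.1014
Denominator = 1 + 0.21 = 1.21
Vr = 3658 * 1.1014 / 1.21 = 3329.69 m/s

3329.69


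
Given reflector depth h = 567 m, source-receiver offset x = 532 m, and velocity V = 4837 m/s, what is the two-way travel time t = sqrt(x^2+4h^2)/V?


x^2 + 4h^2 = 532^2 + 4*567^2 = 283024 + 1285956 = 1568980
sqrt(1568980) = 1252.5893
t = 1252.5893 / 4837 = 0.259 s

0.259


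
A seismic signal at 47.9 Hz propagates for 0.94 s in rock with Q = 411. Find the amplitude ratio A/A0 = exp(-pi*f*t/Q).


pi*f*t/Q = pi*47.9*0.94/411 = 0.344169
A/A0 = exp(-0.344169) = 0.708809

0.708809


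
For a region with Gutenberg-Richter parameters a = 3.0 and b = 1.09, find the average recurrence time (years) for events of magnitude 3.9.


log10(N) = 3.0 - 1.09*3.9 = -1.251
N = 10^-1.251 = 0.056105
T = 1/N = 1/0.056105 = 17.8238 years

17.8238


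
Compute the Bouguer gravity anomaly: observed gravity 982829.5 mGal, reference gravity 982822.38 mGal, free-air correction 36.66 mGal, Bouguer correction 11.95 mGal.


BA = g_obs - g_ref + FAC - BC
= 982829.5 - 982822.38 + 36.66 - 11.95
= 31.83 mGal

31.83


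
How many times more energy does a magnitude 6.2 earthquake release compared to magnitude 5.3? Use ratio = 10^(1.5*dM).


M2 - M1 = 6.2 - 5.3 = 0.9
1.5 * 0.9 = 1.35
ratio = 10^1.35 = 22.39

22.39


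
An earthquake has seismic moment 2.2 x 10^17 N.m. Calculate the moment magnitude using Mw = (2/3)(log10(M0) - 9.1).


log10(M0) = log10(2.2 x 10^17) = 17.3424
Mw = 2/3 * (17.3424 - 9.1)
= 2/3 * 8.2424
= 5.49

5.49


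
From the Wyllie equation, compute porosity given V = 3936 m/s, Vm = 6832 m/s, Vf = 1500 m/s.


1/V - 1/Vm = 1/3936 - 1/6832 = 0.0001077
1/Vf - 1/Vm = 1/1500 - 1/6832 = 0.0005203
phi = 0.0001077 / 0.0005203 = 0.207

0.207


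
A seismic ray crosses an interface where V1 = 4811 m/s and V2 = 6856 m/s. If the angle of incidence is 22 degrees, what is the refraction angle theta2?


sin(theta1) = sin(22 deg) = 0.374607
sin(theta2) = V2/V1 * sin(theta1) = 6856/4811 * 0.374607 = 0.53384
theta2 = arcsin(0.53384) = 32.2653 degrees

32.2653


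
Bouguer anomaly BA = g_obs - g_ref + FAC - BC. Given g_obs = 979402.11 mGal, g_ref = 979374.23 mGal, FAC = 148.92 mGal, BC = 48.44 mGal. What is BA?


BA = g_obs - g_ref + FAC - BC
= 979402.11 - 979374.23 + 148.92 - 48.44
= 128.36 mGal

128.36


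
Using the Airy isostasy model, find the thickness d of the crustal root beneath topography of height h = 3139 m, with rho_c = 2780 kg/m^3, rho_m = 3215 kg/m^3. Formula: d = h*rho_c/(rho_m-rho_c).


rho_m - rho_c = 3215 - 2780 = 435
d = 3139 * 2780 / 435
= 8726420 / 435
= 20060.74 m

20060.74


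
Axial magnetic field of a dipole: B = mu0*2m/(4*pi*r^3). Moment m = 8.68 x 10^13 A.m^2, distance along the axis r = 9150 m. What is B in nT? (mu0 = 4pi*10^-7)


m = 8.68 x 10^13 = 86800000000000 A.m^2
2m = 173600000000000 A.m^2
r^3 = 9150^3 = 766060875000
B = (4pi*10^-7) * 173600000000000 / (4*pi * 766060875000) * 1e9
= 218152193.865275 / 9626604868410.28 * 1e9
= 22661.3844 nT

22661.3844


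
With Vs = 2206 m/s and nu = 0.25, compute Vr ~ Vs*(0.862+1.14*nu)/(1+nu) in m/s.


Numerator factor = 0.862 + 1.14*0.25 = 1.147
Denominator = 1 + 0.25 = 1.25
Vr = 2206 * 1.147 / 1.25 = 2024.23 m/s

2024.23


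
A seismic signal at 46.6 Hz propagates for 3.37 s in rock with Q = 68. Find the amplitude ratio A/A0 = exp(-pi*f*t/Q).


pi*f*t/Q = pi*46.6*3.37/68 = 7.255323
A/A0 = exp(-7.255323) = 0.000706

7.060000e-04


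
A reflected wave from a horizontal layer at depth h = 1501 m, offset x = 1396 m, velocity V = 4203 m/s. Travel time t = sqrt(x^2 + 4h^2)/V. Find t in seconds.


x^2 + 4h^2 = 1396^2 + 4*1501^2 = 1948816 + 9012004 = 10960820
sqrt(10960820) = 3310.7129
t = 3310.7129 / 4203 = 0.7877 s

0.7877


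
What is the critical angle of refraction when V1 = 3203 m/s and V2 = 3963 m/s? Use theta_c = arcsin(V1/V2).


V1/V2 = 3203/3963 = 0.808226
theta_c = arcsin(0.808226) = 53.923 degrees

53.923


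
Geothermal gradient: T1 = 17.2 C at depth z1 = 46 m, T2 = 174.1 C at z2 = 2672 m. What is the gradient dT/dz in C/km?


dT = 174.1 - 17.2 = 156.9 C
dz = 2672 - 46 = 2626 m
gradient = dT/dz * 1000 = 156.9/2626 * 1000 = 59.7487 C/km

59.7487


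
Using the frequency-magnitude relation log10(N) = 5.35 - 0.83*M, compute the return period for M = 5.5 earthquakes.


log10(N) = 5.35 - 0.83*5.5 = 0.785
N = 10^0.785 = 6.095369
T = 1/N = 1/6.095369 = 0.1641 years

0.1641


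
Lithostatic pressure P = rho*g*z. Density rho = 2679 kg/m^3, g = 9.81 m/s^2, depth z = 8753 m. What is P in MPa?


P = rho * g * z / 1e6
= 2679 * 9.81 * 8753 / 1e6
= 230037505.47 / 1e6
= 230.0375 MPa

230.0375


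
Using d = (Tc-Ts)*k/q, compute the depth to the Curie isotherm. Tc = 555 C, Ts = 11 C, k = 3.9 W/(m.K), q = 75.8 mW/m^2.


T_Curie - T_surf = 555 - 11 = 544 C
Convert q to W/m^2: 75.8 mW/m^2 = 0.0758 W/m^2
d = 544 * 3.9 / 0.0758 = 27989.45 m

27989.45


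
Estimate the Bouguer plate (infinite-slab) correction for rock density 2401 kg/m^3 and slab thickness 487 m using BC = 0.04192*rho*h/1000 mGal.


BC = 0.04192 * rho * h / 1000
= 0.04192 * 2401 * 487 / 1000
= 49.0165 mGal

49.0165


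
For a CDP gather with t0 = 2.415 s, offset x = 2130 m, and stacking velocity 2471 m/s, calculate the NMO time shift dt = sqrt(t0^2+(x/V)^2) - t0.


x/Vnmo = 2130/2471 = 0.861999
(x/Vnmo)^2 = 0.743043
t0^2 = 5.832225
sqrt(5.832225 + 0.743043) = 2.564228
dt = 2.564228 - 2.415 = 0.149228

0.149228


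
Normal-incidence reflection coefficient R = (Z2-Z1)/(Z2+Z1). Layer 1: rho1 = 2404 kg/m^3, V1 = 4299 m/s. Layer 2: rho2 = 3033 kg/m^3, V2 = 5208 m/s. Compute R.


Z1 = 2404 * 4299 = 10334796
Z2 = 3033 * 5208 = 15795864
R = (15795864 - 10334796) / (15795864 + 10334796) = 5461068 / 26130660 = 0.209

0.209


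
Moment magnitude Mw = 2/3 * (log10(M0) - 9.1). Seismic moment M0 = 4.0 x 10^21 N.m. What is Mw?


log10(M0) = log10(4.0 x 10^21) = 21.6021
Mw = 2/3 * (21.6021 - 9.1)
= 2/3 * 12.5021
= 8.33

8.33


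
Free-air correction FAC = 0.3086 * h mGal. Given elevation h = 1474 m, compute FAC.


FAC = 0.3086 * h
= 0.3086 * 1474
= 454.8764 mGal

454.8764


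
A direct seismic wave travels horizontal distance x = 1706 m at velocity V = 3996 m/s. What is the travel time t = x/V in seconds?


t = x / V
= 1706 / 3996
= 0.4269 s

0.4269


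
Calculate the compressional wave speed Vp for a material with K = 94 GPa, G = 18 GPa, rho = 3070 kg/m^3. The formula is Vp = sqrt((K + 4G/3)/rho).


First compute the effective modulus:
K + 4G/3 = 94e9 + 4*18e9/3 = 118000000000.0 Pa
Then divide by density:
118000000000.0 / 3070 = 38436482.0847 Pa/(kg/m^3)
Take the square root:
Vp = sqrt(38436482.0847) = 6199.72 m/s

6199.72


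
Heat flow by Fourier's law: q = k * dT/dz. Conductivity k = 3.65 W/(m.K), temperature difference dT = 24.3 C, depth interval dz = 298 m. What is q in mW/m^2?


q = k * dT / dz * 1000
= 3.65 * 24.3 / 298 * 1000
= 0.297634 * 1000
= 297.6342 mW/m^2

297.6342


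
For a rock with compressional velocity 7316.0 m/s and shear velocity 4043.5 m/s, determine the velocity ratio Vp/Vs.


Vp/Vs = 7316.0 / 4043.5
= 1.8093

1.8093


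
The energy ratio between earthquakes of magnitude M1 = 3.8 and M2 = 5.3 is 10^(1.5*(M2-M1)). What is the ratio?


M2 - M1 = 5.3 - 3.8 = 1.5
1.5 * 1.5 = 2.25
ratio = 10^2.25 = 177.83

177.83


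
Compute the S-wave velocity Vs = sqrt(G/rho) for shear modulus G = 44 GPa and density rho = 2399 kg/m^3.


Convert G to Pa: G = 44e9 Pa
Compute G/rho = 44e9 / 2399 = 18340975.4064
Vs = sqrt(18340975.4064) = 4282.64 m/s

4282.64


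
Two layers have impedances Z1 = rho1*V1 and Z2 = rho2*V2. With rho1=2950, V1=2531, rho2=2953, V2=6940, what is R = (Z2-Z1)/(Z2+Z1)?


Z1 = 2950 * 2531 = 7466450
Z2 = 2953 * 6940 = 20493820
R = (20493820 - 7466450) / (20493820 + 7466450) = 13027370 / 27960270 = 0.4659

0.4659


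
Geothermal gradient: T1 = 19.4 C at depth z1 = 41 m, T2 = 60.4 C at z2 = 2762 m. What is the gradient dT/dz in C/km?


dT = 60.4 - 19.4 = 41.0 C
dz = 2762 - 41 = 2721 m
gradient = dT/dz * 1000 = 41.0/2721 * 1000 = 15.068 C/km

15.068


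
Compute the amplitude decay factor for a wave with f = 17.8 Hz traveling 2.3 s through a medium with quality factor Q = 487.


pi*f*t/Q = pi*17.8*2.3/487 = 0.2641
A/A0 = exp(-0.2641) = 0.767897

0.767897


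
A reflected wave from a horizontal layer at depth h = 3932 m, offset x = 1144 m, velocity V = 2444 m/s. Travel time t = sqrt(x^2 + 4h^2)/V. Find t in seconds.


x^2 + 4h^2 = 1144^2 + 4*3932^2 = 1308736 + 61842496 = 63151232
sqrt(63151232) = 7946.7749
t = 7946.7749 / 2444 = 3.2515 s

3.2515


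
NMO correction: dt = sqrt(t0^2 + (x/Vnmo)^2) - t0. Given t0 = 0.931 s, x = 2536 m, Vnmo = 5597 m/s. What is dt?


x/Vnmo = 2536/5597 = 0.4531
(x/Vnmo)^2 = 0.205299
t0^2 = 0.866761
sqrt(0.866761 + 0.205299) = 1.035404
dt = 1.035404 - 0.931 = 0.104404

0.104404


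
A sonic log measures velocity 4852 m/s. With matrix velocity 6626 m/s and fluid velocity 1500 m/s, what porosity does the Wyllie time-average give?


1/V - 1/Vm = 1/4852 - 1/6626 = 5.518e-05
1/Vf - 1/Vm = 1/1500 - 1/6626 = 0.00051575
phi = 5.518e-05 / 0.00051575 = 0.107

0.107


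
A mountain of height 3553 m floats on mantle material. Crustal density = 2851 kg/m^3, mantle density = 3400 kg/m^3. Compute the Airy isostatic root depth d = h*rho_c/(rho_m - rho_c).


rho_m - rho_c = 3400 - 2851 = 549
d = 3553 * 2851 / 549
= 10129603 / 549
= 18451.01 m

18451.01


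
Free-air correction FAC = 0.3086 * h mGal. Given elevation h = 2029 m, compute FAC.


FAC = 0.3086 * h
= 0.3086 * 2029
= 626.1494 mGal

626.1494


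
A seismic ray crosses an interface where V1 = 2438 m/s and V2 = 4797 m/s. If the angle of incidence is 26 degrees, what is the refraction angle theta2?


sin(theta1) = sin(26 deg) = 0.438371
sin(theta2) = V2/V1 * sin(theta1) = 4797/2438 * 0.438371 = 0.862537
theta2 = arcsin(0.862537) = 59.6027 degrees

59.6027


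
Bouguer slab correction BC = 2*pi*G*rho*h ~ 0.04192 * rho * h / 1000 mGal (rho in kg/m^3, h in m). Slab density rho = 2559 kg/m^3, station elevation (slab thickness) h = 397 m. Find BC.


BC = 0.04192 * rho * h / 1000
= 0.04192 * 2559 * 397 / 1000
= 42.5875 mGal

42.5875


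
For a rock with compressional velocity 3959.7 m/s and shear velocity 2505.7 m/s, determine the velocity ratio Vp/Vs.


Vp/Vs = 3959.7 / 2505.7
= 1.5803

1.5803


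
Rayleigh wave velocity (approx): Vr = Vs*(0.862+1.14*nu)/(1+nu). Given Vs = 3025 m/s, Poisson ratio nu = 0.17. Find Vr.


Numerator factor = 0.862 + 1.14*0.17 = 1.0558
Denominator = 1 + 0.17 = 1.17
Vr = 3025 * 1.0558 / 1.17 = 2729.74 m/s

2729.74


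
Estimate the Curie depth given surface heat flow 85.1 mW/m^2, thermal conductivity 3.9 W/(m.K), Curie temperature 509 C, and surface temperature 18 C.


T_Curie - T_surf = 509 - 18 = 491 C
Convert q to W/m^2: 85.1 mW/m^2 = 0.0851 W/m^2
d = 491 * 3.9 / 0.0851 = 22501.76 m

22501.76


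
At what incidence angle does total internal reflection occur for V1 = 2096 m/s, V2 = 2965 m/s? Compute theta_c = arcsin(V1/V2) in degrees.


V1/V2 = 2096/2965 = 0.706914
theta_c = arcsin(0.706914) = 44.9844 degrees

44.9844


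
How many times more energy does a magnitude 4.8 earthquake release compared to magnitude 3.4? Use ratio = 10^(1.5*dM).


M2 - M1 = 4.8 - 3.4 = 1.4
1.5 * 1.4 = 2.1
ratio = 10^2.1 = 125.89

125.89


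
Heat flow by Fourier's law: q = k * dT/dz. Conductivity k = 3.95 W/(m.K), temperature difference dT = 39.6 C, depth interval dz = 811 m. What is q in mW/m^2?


q = k * dT / dz * 1000
= 3.95 * 39.6 / 811 * 1000
= 0.192873 * 1000
= 192.873 mW/m^2

192.873


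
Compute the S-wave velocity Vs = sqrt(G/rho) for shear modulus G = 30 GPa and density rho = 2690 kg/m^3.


Convert G to Pa: G = 30e9 Pa
Compute G/rho = 30e9 / 2690 = 11152416.3569
Vs = sqrt(11152416.3569) = 3339.52 m/s

3339.52


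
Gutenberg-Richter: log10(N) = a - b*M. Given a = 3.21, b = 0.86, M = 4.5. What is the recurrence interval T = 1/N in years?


log10(N) = 3.21 - 0.86*4.5 = -0.66
N = 10^-0.66 = 0.218776
T = 1/N = 1/0.218776 = 4.5709 years

4.5709


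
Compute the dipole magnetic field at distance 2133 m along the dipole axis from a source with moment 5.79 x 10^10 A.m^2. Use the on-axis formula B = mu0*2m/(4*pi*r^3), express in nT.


m = 5.79 x 10^10 = 57900000000 A.m^2
2m = 115800000000 A.m^2
r^3 = 2133^3 = 9704486637
B = (4pi*10^-7) * 115800000000 / (4*pi * 9704486637) * 1e9
= 145518.571714 / 121950175702.64 * 1e9
= 1193.2625 nT

1193.2625


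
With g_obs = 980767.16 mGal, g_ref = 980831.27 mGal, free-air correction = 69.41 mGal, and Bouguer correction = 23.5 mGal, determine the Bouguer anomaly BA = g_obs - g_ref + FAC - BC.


BA = g_obs - g_ref + FAC - BC
= 980767.16 - 980831.27 + 69.41 - 23.5
= -18.2 mGal

-18.2


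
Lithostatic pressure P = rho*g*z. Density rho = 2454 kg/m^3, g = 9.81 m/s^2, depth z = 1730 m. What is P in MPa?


P = rho * g * z / 1e6
= 2454 * 9.81 * 1730 / 1e6
= 41647570.2 / 1e6
= 41.6476 MPa

41.6476


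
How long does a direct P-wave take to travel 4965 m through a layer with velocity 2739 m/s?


t = x / V
= 4965 / 2739
= 1.8127 s

1.8127


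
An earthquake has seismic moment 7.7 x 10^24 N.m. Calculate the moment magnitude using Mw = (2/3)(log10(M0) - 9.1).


log10(M0) = log10(7.7 x 10^24) = 24.8865
Mw = 2/3 * (24.8865 - 9.1)
= 2/3 * 15.7865
= 10.52

10.52


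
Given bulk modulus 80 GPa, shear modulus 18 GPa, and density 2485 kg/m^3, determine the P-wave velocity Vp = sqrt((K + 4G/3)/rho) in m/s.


First compute the effective modulus:
K + 4G/3 = 80e9 + 4*18e9/3 = 104000000000.0 Pa
Then divide by density:
104000000000.0 / 2485 = 41851106.6398 Pa/(kg/m^3)
Take the square root:
Vp = sqrt(41851106.6398) = 6469.24 m/s

6469.24
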